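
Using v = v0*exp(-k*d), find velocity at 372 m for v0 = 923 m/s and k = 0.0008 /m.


v = v0*exp(-k*d) = 923*exp(-0.0008*372) = 685.4 m/s

685.4 m/s


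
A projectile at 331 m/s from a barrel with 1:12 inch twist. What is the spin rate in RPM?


twist_m = 12*0.0254 = 0.3048 m
spin = v/twist = 331/0.3048 = 1085.958 rev/s
RPM = spin*60 = 1085.958*60 ≈ 65157 RPM

65157 RPM


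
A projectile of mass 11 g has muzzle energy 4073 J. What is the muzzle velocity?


v = sqrt(2*E/m) = sqrt(2*4073/0.011) = 860.5 m/s

860.5 m/s


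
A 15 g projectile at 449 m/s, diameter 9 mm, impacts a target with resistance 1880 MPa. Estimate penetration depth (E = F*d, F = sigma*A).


A = pi*(d/2)^2 = pi*(9/2)^2 = 63.6173 mm^2
E = 0.5*m*v^2 = 0.5*0.015*449^2 = 1512.01 J
depth = E/(sigma*A) = 1512.01 J / (1880 MPa * 63.6173 mm^2) = 1512.01/(1880 * 63.6173) m = 0.0126422 m ≈ 12.64 mm

12.64 mm


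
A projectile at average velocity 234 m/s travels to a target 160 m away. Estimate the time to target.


t = d/v = 160/234 = 0.6838 s

0.6838 s


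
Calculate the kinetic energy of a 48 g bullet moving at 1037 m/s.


E = 0.5*m*v^2 = 0.5*0.048*1037^2 = 25809 J

25809 J


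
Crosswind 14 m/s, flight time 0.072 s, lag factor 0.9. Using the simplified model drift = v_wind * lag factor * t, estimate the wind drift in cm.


drift = v_wind * lag * t = 14 * 0.9 * 0.072 = 0.9072 m ≈ 90.72 cm

90.72 cm


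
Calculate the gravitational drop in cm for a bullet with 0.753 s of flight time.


drop = 0.5*g*t^2 = 0.5*9.81*0.753^2 = 2.78118 m ≈ 278.1 cm

278.1 cm


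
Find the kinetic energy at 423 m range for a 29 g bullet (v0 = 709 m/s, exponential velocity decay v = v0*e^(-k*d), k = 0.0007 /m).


v = v0*exp(-k*d) = 709*exp(-0.0007*423) = 527.293 m/s
E = 0.5*m*v^2 = 0.5*0.029*527.293^2 = 4032 J

4032 J


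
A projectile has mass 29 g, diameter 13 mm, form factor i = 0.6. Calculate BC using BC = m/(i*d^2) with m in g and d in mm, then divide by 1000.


BC = m/(i*d^2*1000) = 29/(0.6 * 13^2 * 1000) = 0.000286

0.000286


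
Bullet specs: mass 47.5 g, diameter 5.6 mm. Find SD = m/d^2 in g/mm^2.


SD = m/d^2 = 47.5/5.6^2 = 1.515 g/mm^2

1.515 g/mm^2


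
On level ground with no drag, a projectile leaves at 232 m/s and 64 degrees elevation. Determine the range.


R = v0^2 * sin(2*theta) / g = 232^2 * sin(2*64°) / 9.81 = 4324 m

4324 m


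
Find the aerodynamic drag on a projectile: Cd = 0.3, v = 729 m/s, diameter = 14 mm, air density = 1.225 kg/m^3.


A = pi*(d/2)^2 = pi*(14/2000)^2 = 1.53938e-04 m^2
Fd = 0.5*Cd*rho*A*v^2 = 0.5*0.3*1.225*1.53938e-04*729^2 = 15.03 N

15.03 N


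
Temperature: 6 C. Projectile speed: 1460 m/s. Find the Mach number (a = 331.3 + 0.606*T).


a = 331.3 + 0.606*(6) = 334.936 m/s
M = v/a = 1460/334.936 = 4.359

4.359


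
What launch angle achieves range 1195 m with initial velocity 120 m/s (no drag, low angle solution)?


sin(2*theta) = R*g/v0^2 = 1195*9.81/120^2 = 0.814094, theta = arcsin(0.814094)/2 = 27.25°

27.25 degrees


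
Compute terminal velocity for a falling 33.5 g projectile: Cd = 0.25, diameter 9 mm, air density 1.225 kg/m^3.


A = pi*(d/2)^2 = pi*(9/2000)^2 = 6.36173e-05 m^2
vt = sqrt(2mg/(Cd*rho*A)) = sqrt(2*0.0335*9.81/(0.25 * 1.225 * 6.36173e-05)) = 183.7 m/s

183.7 m/s


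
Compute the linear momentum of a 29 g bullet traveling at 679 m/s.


p = m*v = 0.029*679 = 19.69 kg·m/s

19.69 kg·m/s


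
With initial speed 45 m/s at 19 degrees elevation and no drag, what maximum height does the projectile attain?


H = (v0*sin(theta))^2 / (2g) = (45*sin(19°))^2 / (2*9.81) = 10.94 m

10.94 m


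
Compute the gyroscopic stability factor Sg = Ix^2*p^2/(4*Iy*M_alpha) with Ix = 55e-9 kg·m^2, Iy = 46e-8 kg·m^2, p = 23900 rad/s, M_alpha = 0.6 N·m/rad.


Sg = Ix^2 * p^2 / (4 * Iy * M_alpha) = (55e-9)^2 * 23900^2 / (4 * 46e-8 * 0.6) = 1.565

1.565


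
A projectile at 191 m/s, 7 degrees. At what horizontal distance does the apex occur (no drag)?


R = v0^2*sin(2*theta)/g = 191^2*sin(2*7°)/9.81 = 899.649 m
apex_dist = R/2 = 899.649/2 = 449.8 m

449.8 m


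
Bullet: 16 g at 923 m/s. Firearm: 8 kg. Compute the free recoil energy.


v_r = m_p*v_p/m_gun = 0.016*923/8 = 1.846 m/s, E_r = 0.5*m_gun*v_r^2 = 0.5*8*1.846^2 = 13.63 J

13.63 J


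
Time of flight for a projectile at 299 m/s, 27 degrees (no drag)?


T = 2*v0*sin(theta)/g = 2*299*sin(27°)/9.81 = 27.67 s

27.67 s


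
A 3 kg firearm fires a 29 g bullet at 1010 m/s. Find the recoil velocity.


v_recoil = m_p * v_p / m_gun = 0.029 * 1010 / 3 = 9.763 m/s

9.763 m/s


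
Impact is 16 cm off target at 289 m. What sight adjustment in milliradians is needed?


1 mrad subtends 1 cm per 10 m of range, so adj = error_cm / (dist_m / 10) = 16 / (289/10) = 0.5536 mrad

0.5536 mrad


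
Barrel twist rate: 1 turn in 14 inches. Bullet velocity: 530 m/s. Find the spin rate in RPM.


twist_m = 14*0.0254 = 0.3556 m
spin = v/twist = 530/0.3556 = 1490.439 rev/s
RPM = spin*60 = 1490.439*60 ≈ 89426 RPM

89426 RPM


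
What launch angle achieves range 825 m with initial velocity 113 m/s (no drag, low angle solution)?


sin(2*theta) = R*g/v0^2 = 825*9.81/113^2 = 0.63382, theta = arcsin(0.63382)/2 = 19.67°

19.67 degrees


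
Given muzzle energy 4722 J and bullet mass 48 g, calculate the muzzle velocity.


v = sqrt(2*E/m) = sqrt(2*4722/0.048) = 443.6 m/s

443.6 m/s


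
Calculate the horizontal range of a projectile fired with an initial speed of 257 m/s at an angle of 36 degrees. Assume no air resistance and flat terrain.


R = v0^2 * sin(2*theta) / g = 257^2 * sin(2*36°) / 9.81 = 6403 m

6403 m


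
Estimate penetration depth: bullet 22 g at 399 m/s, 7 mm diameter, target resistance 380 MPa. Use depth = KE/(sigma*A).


A = pi*(d/2)^2 = pi*(7/2)^2 = 38.4845 mm^2
E = 0.5*m*v^2 = 0.5*0.022*399^2 = 1751.21 J
depth = E/(sigma*A) = 1751.21 J / (380 MPa * 38.4845 mm^2) = 1751.21/(380 * 38.4845) m = 0.119748 m ≈ 119.7 mm

119.7 mm


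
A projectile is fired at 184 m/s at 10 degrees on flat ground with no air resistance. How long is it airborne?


T = 2*v0*sin(theta)/g = 2*184*sin(10°)/9.81 = 6.514 s

6.514 s


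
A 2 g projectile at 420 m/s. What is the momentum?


p = m*v = 0.002*420 = 0.84 kg·m/s

0.84 kg·m/s


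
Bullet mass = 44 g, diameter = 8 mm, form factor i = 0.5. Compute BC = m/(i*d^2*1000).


BC = m/(i*d^2*1000) = 44/(0.5 * 8^2 * 1000) = 0.001375

0.001375


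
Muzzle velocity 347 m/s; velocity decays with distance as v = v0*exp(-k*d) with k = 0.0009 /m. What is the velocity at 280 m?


v = v0*exp(-k*d) = 347*exp(-0.0009*280) = 269.7 m/s

269.7 m/s


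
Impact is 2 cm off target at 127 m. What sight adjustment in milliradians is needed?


1 mrad subtends 1 cm per 10 m of range, so adj = error_cm / (dist_m / 10) = 2 / (127/10) = 0.1575 mrad

0.1575 mrad


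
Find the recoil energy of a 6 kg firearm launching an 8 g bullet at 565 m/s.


v_r = m_p*v_p/m_gun = 0.008*565/6 = 0.753333 m/s, E_r = 0.5*m_gun*v_r^2 = 0.5*6*0.753333^2 = 1.703 J

1.703 J


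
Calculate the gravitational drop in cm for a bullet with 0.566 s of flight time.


drop = 0.5*g*t^2 = 0.5*9.81*0.566^2 = 1.57135 m ≈ 157.1 cm

157.1 cm


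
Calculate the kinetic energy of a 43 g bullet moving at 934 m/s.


E = 0.5*m*v^2 = 0.5*0.043*934^2 = 18756 J

18756 J


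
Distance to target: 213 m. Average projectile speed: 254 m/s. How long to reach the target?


t = d/v = 213/254 = 0.8386 s

0.8386 s


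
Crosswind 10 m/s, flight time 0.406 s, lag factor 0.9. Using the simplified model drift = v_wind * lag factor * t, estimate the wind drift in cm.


drift = v_wind * lag * t = 10 * 0.9 * 0.406 = 3.654 m ≈ 365.4 cm

365.4 cm


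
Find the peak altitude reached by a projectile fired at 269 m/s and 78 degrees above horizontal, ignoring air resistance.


H = (v0*sin(theta))^2 / (2g) = (269*sin(78°))^2 / (2*9.81) = 3529 m

3529 m


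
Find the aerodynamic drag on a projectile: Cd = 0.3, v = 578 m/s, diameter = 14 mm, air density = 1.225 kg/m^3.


A = pi*(d/2)^2 = pi*(14/2000)^2 = 1.53938e-04 m^2
Fd = 0.5*Cd*rho*A*v^2 = 0.5*0.3*1.225*1.53938e-04*578^2 = 9.45 N

9.45 N


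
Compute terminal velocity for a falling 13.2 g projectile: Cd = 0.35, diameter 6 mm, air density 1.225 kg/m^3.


A = pi*(d/2)^2 = pi*(6/2000)^2 = 2.82743e-05 m^2
vt = sqrt(2mg/(Cd*rho*A)) = sqrt(2*0.0132*9.81/(0.35 * 1.225 * 2.82743e-05)) = 146.2 m/s

146.2 m/s


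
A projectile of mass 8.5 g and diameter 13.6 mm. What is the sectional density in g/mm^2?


SD = m/d^2 = 8.5/13.6^2 = 0.04596 g/mm^2

0.04596 g/mm^2


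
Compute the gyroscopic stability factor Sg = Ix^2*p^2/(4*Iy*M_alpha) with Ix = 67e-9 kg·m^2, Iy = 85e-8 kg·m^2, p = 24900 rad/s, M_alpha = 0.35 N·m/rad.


Sg = Ix^2 * p^2 / (4 * Iy * M_alpha) = (67e-9)^2 * 24900^2 / (4 * 85e-8 * 0.35) = 2.339

2.339


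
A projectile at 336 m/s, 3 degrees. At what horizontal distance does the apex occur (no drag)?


R = v0^2*sin(2*theta)/g = 336^2*sin(2*3°)/9.81 = 1202.94 m
apex_dist = R/2 = 1202.94/2 = 601.5 m

601.5 m


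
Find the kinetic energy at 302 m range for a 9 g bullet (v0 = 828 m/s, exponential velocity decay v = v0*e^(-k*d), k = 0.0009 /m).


v = v0*exp(-k*d) = 828*exp(-0.0009*302) = 630.942 m/s
E = 0.5*m*v^2 = 0.5*0.009*630.942^2 = 1791 J

1791 J


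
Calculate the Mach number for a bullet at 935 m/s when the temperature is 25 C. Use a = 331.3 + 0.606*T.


a = 331.3 + 0.606*(25) = 346.45 m/s
M = v/a = 935/346.45 = 2.699

2.699


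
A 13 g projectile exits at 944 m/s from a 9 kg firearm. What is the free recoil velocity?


v_recoil = m_p * v_p / m_gun = 0.013 * 944 / 9 = 1.364 m/s

1.364 m/s


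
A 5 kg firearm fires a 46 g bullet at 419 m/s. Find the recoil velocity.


v_recoil = m_p * v_p / m_gun = 0.046 * 419 / 5 = 3.855 m/s

3.855 m/s


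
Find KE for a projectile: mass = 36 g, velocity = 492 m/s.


E = 0.5*m*v^2 = 0.5*0.036*492^2 = 4357 J

4357 J


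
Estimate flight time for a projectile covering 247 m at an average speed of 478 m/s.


t = d/v = 247/478 = 0.5167 s

0.5167 s


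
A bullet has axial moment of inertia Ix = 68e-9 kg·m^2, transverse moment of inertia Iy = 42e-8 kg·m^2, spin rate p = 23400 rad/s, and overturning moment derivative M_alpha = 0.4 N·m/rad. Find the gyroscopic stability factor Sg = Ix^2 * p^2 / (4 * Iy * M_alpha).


Sg = Ix^2 * p^2 / (4 * Iy * M_alpha) = (68e-9)^2 * 23400^2 / (4 * 42e-8 * 0.4) = 3.768

3.768


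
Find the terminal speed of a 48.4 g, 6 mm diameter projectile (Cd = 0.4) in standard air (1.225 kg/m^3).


A = pi*(d/2)^2 = pi*(6/2000)^2 = 2.82743e-05 m^2
vt = sqrt(2mg/(Cd*rho*A)) = sqrt(2*0.0484*9.81/(0.4 * 1.225 * 2.82743e-05)) = 261.8 m/s

261.8 m/s


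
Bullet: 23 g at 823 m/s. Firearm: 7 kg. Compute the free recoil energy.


v_r = m_p*v_p/m_gun = 0.023*823/7 = 2.70414 m/s, E_r = 0.5*m_gun*v_r^2 = 0.5*7*2.70414^2 = 25.59 J

25.59 J


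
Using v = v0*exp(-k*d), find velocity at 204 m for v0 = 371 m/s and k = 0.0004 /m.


v = v0*exp(-k*d) = 371*exp(-0.0004*204) = 341.9 m/s

341.9 m/s


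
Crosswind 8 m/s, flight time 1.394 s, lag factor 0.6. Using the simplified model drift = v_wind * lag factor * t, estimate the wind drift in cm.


drift = v_wind * lag * t = 8 * 0.6 * 1.394 = 6.6912 m ≈ 669.1 cm

669.1 cm


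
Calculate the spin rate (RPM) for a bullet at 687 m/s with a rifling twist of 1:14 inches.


twist_m = 14*0.0254 = 0.3556 m
spin = v/twist = 687/0.3556 = 1931.946 rev/s
RPM = spin*60 = 1931.946*60 ≈ 115917 RPM

115917 RPM


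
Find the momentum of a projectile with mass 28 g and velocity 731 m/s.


p = m*v = 0.028*731 = 20.47 kg·m/s

20.47 kg·m/s


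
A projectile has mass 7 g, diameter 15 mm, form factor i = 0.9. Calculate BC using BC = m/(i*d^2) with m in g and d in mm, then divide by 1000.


BC = m/(i*d^2*1000) = 7/(0.9 * 15^2 * 1000) = 3.457e-05

3.457e-05


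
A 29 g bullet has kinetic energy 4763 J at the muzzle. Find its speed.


v = sqrt(2*E/m) = sqrt(2*4763/0.029) = 573.1 m/s

573.1 m/s


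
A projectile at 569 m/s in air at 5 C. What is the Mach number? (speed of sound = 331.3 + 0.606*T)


a = 331.3 + 0.606*(5) = 334.33 m/s
M = v/a = 569/334.33 = 1.702

1.702


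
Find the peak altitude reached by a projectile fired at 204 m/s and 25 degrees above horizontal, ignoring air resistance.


H = (v0*sin(theta))^2 / (2g) = (204*sin(25°))^2 / (2*9.81) = 378.8 m

378.8 m


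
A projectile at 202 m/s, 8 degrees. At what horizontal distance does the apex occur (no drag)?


R = v0^2*sin(2*theta)/g = 202^2*sin(2*8°)/9.81 = 1146.49 m
apex_dist = R/2 = 1146.49/2 = 573.2 m

573.2 m


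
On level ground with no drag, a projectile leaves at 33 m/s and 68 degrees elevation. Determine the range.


R = v0^2 * sin(2*theta) / g = 33^2 * sin(2*68°) / 9.81 = 77.11 m

77.11 m


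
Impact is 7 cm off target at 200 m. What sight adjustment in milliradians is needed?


1 mrad subtends 1 cm per 10 m of range, so adj = error_cm / (dist_m / 10) = 7 / (200/10) = 0.35 mrad

0.35 mrad


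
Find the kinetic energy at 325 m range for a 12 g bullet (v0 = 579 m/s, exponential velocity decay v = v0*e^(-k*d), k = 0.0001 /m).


v = v0*exp(-k*d) = 579*exp(-0.0001*325) = 560.485 m/s
E = 0.5*m*v^2 = 0.5*0.012*560.485^2 = 1885 J

1885 J


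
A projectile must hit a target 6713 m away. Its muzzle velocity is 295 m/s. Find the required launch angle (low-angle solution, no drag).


sin(2*theta) = R*g/v0^2 = 6713*9.81/295^2 = 0.756731, theta = arcsin(0.756731)/2 = 24.59°

24.59 degrees


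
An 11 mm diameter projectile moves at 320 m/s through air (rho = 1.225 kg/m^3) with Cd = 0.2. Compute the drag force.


A = pi*(d/2)^2 = pi*(11/2000)^2 = 9.50332e-05 m^2
Fd = 0.5*Cd*rho*A*v^2 = 0.5*0.2*1.225*9.50332e-05*320^2 = 1.192 N

1.192 N


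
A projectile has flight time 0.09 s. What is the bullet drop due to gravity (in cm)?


drop = 0.5*g*t^2 = 0.5*9.81*0.09^2 = 0.0397305 m ≈ 3.973 cm

3.973 cm


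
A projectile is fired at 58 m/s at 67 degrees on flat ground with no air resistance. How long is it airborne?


T = 2*v0*sin(theta)/g = 2*58*sin(67°)/9.81 = 10.88 s

10.88 s


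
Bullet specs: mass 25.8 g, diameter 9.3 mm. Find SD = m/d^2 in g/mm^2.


SD = m/d^2 = 25.8/9.3^2 = 0.2983 g/mm^2

0.2983 g/mm^2


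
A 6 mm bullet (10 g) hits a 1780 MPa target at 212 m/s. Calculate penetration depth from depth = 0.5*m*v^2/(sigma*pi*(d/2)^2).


A = pi*(d/2)^2 = pi*(6/2)^2 = 28.2743 mm^2
E = 0.5*m*v^2 = 0.5*0.01*212^2 = 224.72 J
depth = E/(sigma*A) = 224.72 J / (1780 MPa * 28.2743 mm^2) = 224.72/(1780 * 28.2743) m = 0.00446508 m ≈ 4.465 mm

4.465 mm


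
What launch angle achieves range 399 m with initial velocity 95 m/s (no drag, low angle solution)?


sin(2*theta) = R*g/v0^2 = 399*9.81/95^2 = 0.433705, theta = arcsin(0.433705)/2 = 12.85°

12.85 degrees


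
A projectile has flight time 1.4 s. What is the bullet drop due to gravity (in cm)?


drop = 0.5*g*t^2 = 0.5*9.81*1.4^2 = 9.6138 m ≈ 961.4 cm

961.4 cm


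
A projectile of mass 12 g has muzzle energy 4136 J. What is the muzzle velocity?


v = sqrt(2*E/m) = sqrt(2*4136/0.012) = 830.3 m/s

830.3 m/s


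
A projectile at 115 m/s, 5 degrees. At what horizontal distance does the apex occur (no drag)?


R = v0^2*sin(2*theta)/g = 115^2*sin(2*5°)/9.81 = 234.098 m
apex_dist = R/2 = 234.098/2 = 117 m

117 m


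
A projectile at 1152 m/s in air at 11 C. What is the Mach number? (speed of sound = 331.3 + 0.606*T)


a = 331.3 + 0.606*(11) = 337.966 m/s
M = v/a = 1152/337.966 = 3.409

3.409


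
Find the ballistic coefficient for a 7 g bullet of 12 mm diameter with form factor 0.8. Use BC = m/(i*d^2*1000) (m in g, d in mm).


BC = m/(i*d^2*1000) = 7/(0.8 * 12^2 * 1000) = 6.076e-05

6.076e-05


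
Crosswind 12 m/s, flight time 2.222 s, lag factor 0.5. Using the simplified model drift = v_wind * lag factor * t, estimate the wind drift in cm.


drift = v_wind * lag * t = 12 * 0.5 * 2.222 = 13.332 m ≈ 1333 cm

1333 cm


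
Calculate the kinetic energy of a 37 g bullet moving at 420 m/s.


E = 0.5*m*v^2 = 0.5*0.037*420^2 = 3263 J

3263 J


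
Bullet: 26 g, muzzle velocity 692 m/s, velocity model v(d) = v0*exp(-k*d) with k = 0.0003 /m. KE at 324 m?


v = v0*exp(-k*d) = 692*exp(-0.0003*324) = 627.903 m/s
E = 0.5*m*v^2 = 0.5*0.026*627.903^2 = 5125 J

5125 J


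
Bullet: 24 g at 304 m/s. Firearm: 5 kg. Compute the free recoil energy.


v_r = m_p*v_p/m_gun = 0.024*304/5 = 1.4592 m/s, E_r = 0.5*m_gun*v_r^2 = 0.5*5*1.4592^2 = 5.323 J

5.323 J


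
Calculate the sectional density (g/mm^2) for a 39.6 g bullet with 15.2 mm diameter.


SD = m/d^2 = 39.6/15.2^2 = 0.1714 g/mm^2

0.1714 g/mm^2


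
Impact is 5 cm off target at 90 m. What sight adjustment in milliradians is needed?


1 mrad subtends 1 cm per 10 m of range, so adj = error_cm / (dist_m / 10) = 5 / (90/10) = 0.5556 mrad

0.5556 mrad


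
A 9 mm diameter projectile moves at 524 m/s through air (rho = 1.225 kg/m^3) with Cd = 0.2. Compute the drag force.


A = pi*(d/2)^2 = pi*(9/2000)^2 = 6.36173e-05 m^2
Fd = 0.5*Cd*rho*A*v^2 = 0.5*0.2*1.225*6.36173e-05*524^2 = 2.14 N

2.14 N


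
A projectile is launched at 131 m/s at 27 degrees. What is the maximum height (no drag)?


H = (v0*sin(theta))^2 / (2g) = (131*sin(27°))^2 / (2*9.81) = 180.3 m

180.3 m


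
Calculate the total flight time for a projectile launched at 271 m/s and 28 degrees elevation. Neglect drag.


T = 2*v0*sin(theta)/g = 2*271*sin(28°)/9.81 = 25.94 s

25.94 s


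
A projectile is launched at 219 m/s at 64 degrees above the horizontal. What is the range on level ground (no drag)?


R = v0^2 * sin(2*theta) / g = 219^2 * sin(2*64°) / 9.81 = 3853 m

3853 m


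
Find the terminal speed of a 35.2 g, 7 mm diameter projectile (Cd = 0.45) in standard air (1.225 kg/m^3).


A = pi*(d/2)^2 = pi*(7/2000)^2 = 3.84845e-05 m^2
vt = sqrt(2mg/(Cd*rho*A)) = sqrt(2*0.0352*9.81/(0.45 * 1.225 * 3.84845e-05)) = 180.4 m/s

180.4 m/s


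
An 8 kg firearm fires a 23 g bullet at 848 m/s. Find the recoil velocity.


v_recoil = m_p * v_p / m_gun = 0.023 * 848 / 8 = 2.438 m/s

2.438 m/s


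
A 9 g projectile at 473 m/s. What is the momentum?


p = m*v = 0.009*473 = 4.257 kg·m/s

4.257 kg·m/s


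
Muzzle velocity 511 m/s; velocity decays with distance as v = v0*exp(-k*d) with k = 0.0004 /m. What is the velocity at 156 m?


v = v0*exp(-k*d) = 511*exp(-0.0004*156) = 480.1 m/s

480.1 m/s


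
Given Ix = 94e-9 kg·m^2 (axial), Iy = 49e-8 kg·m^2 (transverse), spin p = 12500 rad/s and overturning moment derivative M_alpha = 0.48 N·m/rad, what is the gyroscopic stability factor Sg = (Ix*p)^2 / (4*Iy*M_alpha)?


Sg = Ix^2 * p^2 / (4 * Iy * M_alpha) = (94e-9)^2 * 12500^2 / (4 * 49e-8 * 0.48) = 1.468

1.468


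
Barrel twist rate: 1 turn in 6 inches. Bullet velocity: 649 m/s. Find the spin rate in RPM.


twist_m = 6*0.0254 = 0.1524 m
spin = v/twist = 649/0.1524 = 4258.53 rev/s
RPM = spin*60 = 4258.53*60 ≈ 255512 RPM

255512 RPM


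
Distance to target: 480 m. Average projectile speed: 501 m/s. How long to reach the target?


t = d/v = 480/501 = 0.9581 s

0.9581 s


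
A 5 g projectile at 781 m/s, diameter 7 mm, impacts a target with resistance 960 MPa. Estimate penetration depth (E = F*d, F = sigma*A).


A = pi*(d/2)^2 = pi*(7/2)^2 = 38.4845 mm^2
E = 0.5*m*v^2 = 0.5*0.005*781^2 = 1524.9 J
depth = E/(sigma*A) = 1524.9 J / (960 MPa * 38.4845 mm^2) = 1524.9/(960 * 38.4845) m = 0.0412748 m ≈ 41.27 mm

41.27 mm


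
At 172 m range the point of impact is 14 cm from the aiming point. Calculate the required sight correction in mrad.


1 mrad subtends 1 cm per 10 m of range, so adj = error_cm / (dist_m / 10) = 14 / (172/10) = 0.814 mrad

0.814 mrad


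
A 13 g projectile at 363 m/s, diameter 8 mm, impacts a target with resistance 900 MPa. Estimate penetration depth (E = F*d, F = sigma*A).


A = pi*(d/2)^2 = pi*(8/2)^2 = 50.2655 mm^2
E = 0.5*m*v^2 = 0.5*0.013*363^2 = 856.498 J
depth = E/(sigma*A) = 856.498 J / (900 MPa * 50.2655 mm^2) = 856.498/(900 * 50.2655) m = 0.0189328 m ≈ 18.93 mm

18.93 mm


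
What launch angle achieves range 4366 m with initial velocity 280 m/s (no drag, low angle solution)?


sin(2*theta) = R*g/v0^2 = 4366*9.81/280^2 = 0.546307, theta = arcsin(0.546307)/2 = 16.56°

16.56 degrees


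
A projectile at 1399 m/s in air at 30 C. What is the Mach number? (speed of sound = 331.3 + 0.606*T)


a = 331.3 + 0.606*(30) = 349.48 m/s
M = v/a = 1399/349.48 = 4.003

4.003


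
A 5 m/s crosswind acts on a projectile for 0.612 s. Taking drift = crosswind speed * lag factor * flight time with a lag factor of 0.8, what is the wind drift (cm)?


drift = v_wind * lag * t = 5 * 0.8 * 0.612 = 2.448 m ≈ 244.8 cm

244.8 cm


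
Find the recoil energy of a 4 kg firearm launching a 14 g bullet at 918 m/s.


v_r = m_p*v_p/m_gun = 0.014*918/4 = 3.213 m/s, E_r = 0.5*m_gun*v_r^2 = 0.5*4*3.213^2 = 20.65 J

20.65 J


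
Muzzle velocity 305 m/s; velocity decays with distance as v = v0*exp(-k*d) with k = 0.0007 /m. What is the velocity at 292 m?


v = v0*exp(-k*d) = 305*exp(-0.0007*292) = 248.6 m/s

248.6 m/s


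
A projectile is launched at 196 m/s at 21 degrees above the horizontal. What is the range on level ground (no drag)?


R = v0^2 * sin(2*theta) / g = 196^2 * sin(2*21°) / 9.81 = 2620 m

2620 m


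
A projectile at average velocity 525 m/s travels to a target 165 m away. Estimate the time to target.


t = d/v = 165/525 = 0.3143 s

0.3143 s


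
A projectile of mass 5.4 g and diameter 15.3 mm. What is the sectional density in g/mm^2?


SD = m/d^2 = 5.4/15.3^2 = 0.02307 g/mm^2

0.02307 g/mm^2


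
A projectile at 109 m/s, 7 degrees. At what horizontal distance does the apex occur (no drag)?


R = v0^2*sin(2*theta)/g = 109^2*sin(2*7°)/9.81 = 292.994 m
apex_dist = R/2 = 292.994/2 = 146.5 m

146.5 m


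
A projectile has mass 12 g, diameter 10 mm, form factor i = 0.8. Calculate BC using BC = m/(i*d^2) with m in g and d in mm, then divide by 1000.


BC = m/(i*d^2*1000) = 12/(0.8 * 10^2 * 1000) = 0.00015

0.00015


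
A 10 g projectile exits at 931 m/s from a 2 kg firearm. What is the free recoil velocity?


v_recoil = m_p * v_p / m_gun = 0.01 * 931 / 2 = 4.655 m/s

4.655 m/s


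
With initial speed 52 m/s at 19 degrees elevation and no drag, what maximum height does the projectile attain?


H = (v0*sin(theta))^2 / (2g) = (52*sin(19°))^2 / (2*9.81) = 14.61 m

14.61 m


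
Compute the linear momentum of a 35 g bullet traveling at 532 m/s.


p = m*v = 0.035*532 = 18.62 kg·m/s

18.62 kg·m/s


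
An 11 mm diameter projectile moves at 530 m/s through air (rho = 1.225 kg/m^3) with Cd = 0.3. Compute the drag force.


A = pi*(d/2)^2 = pi*(11/2000)^2 = 9.50332e-05 m^2
Fd = 0.5*Cd*rho*A*v^2 = 0.5*0.3*1.225*9.50332e-05*530^2 = 4.905 N

4.905 N


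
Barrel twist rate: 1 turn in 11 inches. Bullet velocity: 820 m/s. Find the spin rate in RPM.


twist_m = 11*0.0254 = 0.2794 m
spin = v/twist = 820/0.2794 = 2934.86 rev/s
RPM = spin*60 = 2934.86*60 ≈ 176092 RPM

176092 RPM


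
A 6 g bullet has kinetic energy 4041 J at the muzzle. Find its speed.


v = sqrt(2*E/m) = sqrt(2*4041/0.006) = 1161 m/s

1161 m/s


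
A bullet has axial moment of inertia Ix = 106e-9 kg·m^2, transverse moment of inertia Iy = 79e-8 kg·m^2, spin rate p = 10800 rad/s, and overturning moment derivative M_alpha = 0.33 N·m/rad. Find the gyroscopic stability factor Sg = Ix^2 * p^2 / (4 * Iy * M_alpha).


Sg = Ix^2 * p^2 / (4 * Iy * M_alpha) = (106e-9)^2 * 10800^2 / (4 * 79e-8 * 0.33) = 1.257

1.257


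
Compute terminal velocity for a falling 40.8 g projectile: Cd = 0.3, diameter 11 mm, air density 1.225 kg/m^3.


A = pi*(d/2)^2 = pi*(11/2000)^2 = 9.50332e-05 m^2
vt = sqrt(2mg/(Cd*rho*A)) = sqrt(2*0.0408*9.81/(0.3 * 1.225 * 9.50332e-05)) = 151.4 m/s

151.4 m/s


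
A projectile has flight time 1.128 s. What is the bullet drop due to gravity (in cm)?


drop = 0.5*g*t^2 = 0.5*9.81*1.128^2 = 6.24104 m ≈ 624.1 cm

624.1 cm


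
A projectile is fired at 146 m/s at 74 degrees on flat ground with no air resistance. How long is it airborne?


T = 2*v0*sin(theta)/g = 2*146*sin(74°)/9.81 = 28.61 s

28.61 s


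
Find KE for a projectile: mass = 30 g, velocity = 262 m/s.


E = 0.5*m*v^2 = 0.5*0.03*262^2 = 1030 J

1030 J


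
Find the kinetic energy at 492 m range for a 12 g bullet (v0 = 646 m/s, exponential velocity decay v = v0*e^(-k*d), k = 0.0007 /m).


v = v0*exp(-k*d) = 646*exp(-0.0007*492) = 457.785 m/s
E = 0.5*m*v^2 = 0.5*0.012*457.785^2 = 1257 J

1257 J


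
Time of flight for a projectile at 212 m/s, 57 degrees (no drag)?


T = 2*v0*sin(theta)/g = 2*212*sin(57°)/9.81 = 36.25 s

36.25 s


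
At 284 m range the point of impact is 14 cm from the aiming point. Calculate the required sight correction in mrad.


1 mrad subtends 1 cm per 10 m of range, so adj = error_cm / (dist_m / 10) = 14 / (284/10) = 0.493 mrad

0.493 mrad


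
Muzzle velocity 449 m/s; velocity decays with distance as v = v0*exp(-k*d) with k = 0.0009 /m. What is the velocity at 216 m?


v = v0*exp(-k*d) = 449*exp(-0.0009*216) = 369.7 m/s

369.7 m/s


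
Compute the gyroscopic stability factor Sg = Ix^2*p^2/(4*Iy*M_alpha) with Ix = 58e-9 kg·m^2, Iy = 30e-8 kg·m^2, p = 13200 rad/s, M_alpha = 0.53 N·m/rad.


Sg = Ix^2 * p^2 / (4 * Iy * M_alpha) = (58e-9)^2 * 13200^2 / (4 * 30e-8 * 0.53) = 0.9216

0.9216


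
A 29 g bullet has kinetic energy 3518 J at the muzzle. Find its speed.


v = sqrt(2*E/m) = sqrt(2*3518/0.029) = 492.6 m/s

492.6 m/s


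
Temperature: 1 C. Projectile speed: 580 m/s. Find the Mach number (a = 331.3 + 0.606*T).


a = 331.3 + 0.606*(1) = 331.906 m/s
M = v/a = 580/331.906 = 1.747

1.747


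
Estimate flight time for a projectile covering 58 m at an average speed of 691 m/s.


t = d/v = 58/691 = 0.08394 s

0.08394 s


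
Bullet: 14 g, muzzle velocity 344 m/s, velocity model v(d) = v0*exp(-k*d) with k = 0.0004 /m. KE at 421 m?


v = v0*exp(-k*d) = 344*exp(-0.0004*421) = 290.685 m/s
E = 0.5*m*v^2 = 0.5*0.014*290.685^2 = 591.5 J

591.5 J


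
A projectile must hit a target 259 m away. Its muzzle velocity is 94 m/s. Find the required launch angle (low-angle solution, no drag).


sin(2*theta) = R*g/v0^2 = 259*9.81/94^2 = 0.28755, theta = arcsin(0.28755)/2 = 8.356°

8.356 degrees


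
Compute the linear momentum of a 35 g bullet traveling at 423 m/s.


p = m*v = 0.035*423 = 14.81 kg·m/s

14.81 kg·m/s


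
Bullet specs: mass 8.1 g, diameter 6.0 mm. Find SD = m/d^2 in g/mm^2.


SD = m/d^2 = 8.1/6.0^2 = 0.225 g/mm^2

0.225 g/mm^2


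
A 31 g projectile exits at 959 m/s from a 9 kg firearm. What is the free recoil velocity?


v_recoil = m_p * v_p / m_gun = 0.031 * 959 / 9 = 3.303 m/s

3.303 m/s


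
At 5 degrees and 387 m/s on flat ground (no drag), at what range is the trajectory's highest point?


R = v0^2*sin(2*theta)/g = 387^2*sin(2*5°)/9.81 = 2651.08 m
apex_dist = R/2 = 2651.08/2 = 1326 m

1326 m


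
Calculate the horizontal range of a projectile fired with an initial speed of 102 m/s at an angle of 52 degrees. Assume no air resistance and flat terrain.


R = v0^2 * sin(2*theta) / g = 102^2 * sin(2*52°) / 9.81 = 1029 m

1029 m


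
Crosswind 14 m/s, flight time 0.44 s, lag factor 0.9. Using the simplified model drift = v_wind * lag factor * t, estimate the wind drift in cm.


drift = v_wind * lag * t = 14 * 0.9 * 0.44 = 5.544 m ≈ 554.4 cm

554.4 cm


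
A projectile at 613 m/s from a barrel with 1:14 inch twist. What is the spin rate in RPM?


twist_m = 14*0.0254 = 0.3556 m
spin = v/twist = 613/0.3556 = 1723.847 rev/s
RPM = spin*60 = 1723.847*60 ≈ 103431 RPM

103431 RPM


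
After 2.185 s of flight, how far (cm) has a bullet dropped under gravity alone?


drop = 0.5*g*t^2 = 0.5*9.81*2.185^2 = 23.4176 m ≈ 2342 cm

2342 cm


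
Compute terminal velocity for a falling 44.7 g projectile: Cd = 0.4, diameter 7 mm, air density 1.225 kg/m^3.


A = pi*(d/2)^2 = pi*(7/2000)^2 = 3.84845e-05 m^2
vt = sqrt(2mg/(Cd*rho*A)) = sqrt(2*0.0447*9.81/(0.4 * 1.225 * 3.84845e-05)) = 215.7 m/s

215.7 m/s


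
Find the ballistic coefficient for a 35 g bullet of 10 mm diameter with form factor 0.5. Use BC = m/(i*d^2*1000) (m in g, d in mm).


BC = m/(i*d^2*1000) = 35/(0.5 * 10^2 * 1000) = 0.0007

0.0007


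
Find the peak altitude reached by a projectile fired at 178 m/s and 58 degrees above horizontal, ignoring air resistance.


H = (v0*sin(theta))^2 / (2g) = (178*sin(58°))^2 / (2*9.81) = 1161 m

1161 m


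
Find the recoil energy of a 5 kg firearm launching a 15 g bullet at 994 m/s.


v_r = m_p*v_p/m_gun = 0.015*994/5 = 2.982 m/s, E_r = 0.5*m_gun*v_r^2 = 0.5*5*2.982^2 = 22.23 J

22.23 J


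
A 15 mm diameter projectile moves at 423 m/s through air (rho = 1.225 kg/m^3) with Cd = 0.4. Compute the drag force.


A = pi*(d/2)^2 = pi*(15/2000)^2 = 1.76715e-04 m^2
Fd = 0.5*Cd*rho*A*v^2 = 0.5*0.4*1.225*1.76715e-04*423^2 = 7.747 N

7.747 N


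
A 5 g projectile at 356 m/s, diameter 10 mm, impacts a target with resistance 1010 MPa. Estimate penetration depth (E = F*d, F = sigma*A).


A = pi*(d/2)^2 = pi*(10/2)^2 = 78.5398 mm^2
E = 0.5*m*v^2 = 0.5*0.005*356^2 = 316.84 J
depth = E/(sigma*A) = 316.84 J / (1010 MPa * 78.5398 mm^2) = 316.84/(1010 * 78.5398) m = 0.00399419 m ≈ 3.994 mm

3.994 mm


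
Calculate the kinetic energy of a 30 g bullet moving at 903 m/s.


E = 0.5*m*v^2 = 0.5*0.03*903^2 = 12231 J

12231 J


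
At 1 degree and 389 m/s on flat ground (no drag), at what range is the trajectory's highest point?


R = v0^2*sin(2*theta)/g = 389^2*sin(2*1°)/9.81 = 538.331 m
apex_dist = R/2 = 538.331/2 = 269.2 m

269.2 m


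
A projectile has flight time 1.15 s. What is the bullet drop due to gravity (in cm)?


drop = 0.5*g*t^2 = 0.5*9.81*1.15^2 = 6.48686 m ≈ 648.7 cm

648.7 cm


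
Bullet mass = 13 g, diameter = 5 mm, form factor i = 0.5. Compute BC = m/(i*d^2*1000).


BC = m/(i*d^2*1000) = 13/(0.5 * 5^2 * 1000) = 0.00104

0.00104


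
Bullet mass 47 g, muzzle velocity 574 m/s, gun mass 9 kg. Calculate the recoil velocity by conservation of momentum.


v_recoil = m_p * v_p / m_gun = 0.047 * 574 / 9 = 2.998 m/s

2.998 m/s


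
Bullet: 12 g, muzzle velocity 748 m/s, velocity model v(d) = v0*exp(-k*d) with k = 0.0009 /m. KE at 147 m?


v = v0*exp(-k*d) = 748*exp(-0.0009*147) = 655.306 m/s
E = 0.5*m*v^2 = 0.5*0.012*655.306^2 = 2577 J

2577 J


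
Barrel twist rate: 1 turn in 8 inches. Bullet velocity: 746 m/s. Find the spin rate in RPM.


twist_m = 8*0.0254 = 0.2032 m
spin = v/twist = 746/0.2032 = 3671.26 rev/s
RPM = spin*60 = 3671.26*60 ≈ 220276 RPM

220276 RPM


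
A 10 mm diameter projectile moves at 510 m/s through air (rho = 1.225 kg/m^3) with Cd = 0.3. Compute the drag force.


A = pi*(d/2)^2 = pi*(10/2000)^2 = 7.85398e-05 m^2
Fd = 0.5*Cd*rho*A*v^2 = 0.5*0.3*1.225*7.85398e-05*510^2 = 3.754 N

3.754 N


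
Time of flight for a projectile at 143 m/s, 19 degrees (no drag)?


T = 2*v0*sin(theta)/g = 2*143*sin(19°)/9.81 = 9.492 s

9.492 s


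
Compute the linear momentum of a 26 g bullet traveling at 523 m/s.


p = m*v = 0.026*523 = 13.6 kg·m/s

13.6 kg·m/s


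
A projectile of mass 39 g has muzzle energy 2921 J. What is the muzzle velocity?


v = sqrt(2*E/m) = sqrt(2*2921/0.039) = 387 m/s

387 m/s


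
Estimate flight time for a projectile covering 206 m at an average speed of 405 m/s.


t = d/v = 206/405 = 0.5086 s

0.5086 s


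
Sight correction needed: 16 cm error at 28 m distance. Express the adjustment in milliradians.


1 mrad subtends 1 cm per 10 m of range, so adj = error_cm / (dist_m / 10) = 16 / (28/10) = 5.714 mrad

5.714 mrad


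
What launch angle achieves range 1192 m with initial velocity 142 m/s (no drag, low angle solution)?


sin(2*theta) = R*g/v0^2 = 1192*9.81/142^2 = 0.579921, theta = arcsin(0.579921)/2 = 17.72°

17.72 degrees


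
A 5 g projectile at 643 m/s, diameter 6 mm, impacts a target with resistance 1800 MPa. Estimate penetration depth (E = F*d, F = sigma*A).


A = pi*(d/2)^2 = pi*(6/2)^2 = 28.2743 mm^2
E = 0.5*m*v^2 = 0.5*0.005*643^2 = 1033.62 J
depth = E/(sigma*A) = 1033.62 J / (1800 MPa * 28.2743 mm^2) = 1033.62/(1800 * 28.2743) m = 0.0203094 m ≈ 20.31 mm

20.31 mm


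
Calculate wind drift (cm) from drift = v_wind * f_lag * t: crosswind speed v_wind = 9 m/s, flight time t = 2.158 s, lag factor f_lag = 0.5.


drift = v_wind * lag * t = 9 * 0.5 * 2.158 = 9.711 m ≈ 971.1 cm

971.1 cm


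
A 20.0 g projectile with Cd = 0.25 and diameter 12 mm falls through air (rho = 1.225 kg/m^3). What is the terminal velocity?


A = pi*(d/2)^2 = pi*(12/2000)^2 = 1.13097e-04 m^2
vt = sqrt(2mg/(Cd*rho*A)) = sqrt(2*0.02*9.81/(0.25 * 1.225 * 1.13097e-04)) = 106.4 m/s

106.4 m/s


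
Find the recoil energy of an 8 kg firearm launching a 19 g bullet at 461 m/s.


v_r = m_p*v_p/m_gun = 0.019*461/8 = 1.09488 m/s, E_r = 0.5*m_gun*v_r^2 = 0.5*8*1.09488^2 = 4.795 J

4.795 J


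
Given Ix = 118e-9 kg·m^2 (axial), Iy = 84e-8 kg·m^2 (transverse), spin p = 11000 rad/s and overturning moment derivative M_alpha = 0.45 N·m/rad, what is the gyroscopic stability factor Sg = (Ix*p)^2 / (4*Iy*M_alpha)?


Sg = Ix^2 * p^2 / (4 * Iy * M_alpha) = (118e-9)^2 * 11000^2 / (4 * 84e-8 * 0.45) = 1.114

1.114


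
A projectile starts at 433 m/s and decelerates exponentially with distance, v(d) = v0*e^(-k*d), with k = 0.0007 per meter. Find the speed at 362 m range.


v = v0*exp(-k*d) = 433*exp(-0.0007*362) = 336.1 m/s

336.1 m/s


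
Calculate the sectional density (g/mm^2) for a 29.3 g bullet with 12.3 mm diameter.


SD = m/d^2 = 29.3/12.3^2 = 0.1937 g/mm^2

0.1937 g/mm^2


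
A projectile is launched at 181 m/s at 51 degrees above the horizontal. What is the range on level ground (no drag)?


R = v0^2 * sin(2*theta) / g = 181^2 * sin(2*51°) / 9.81 = 3267 m

3267 m


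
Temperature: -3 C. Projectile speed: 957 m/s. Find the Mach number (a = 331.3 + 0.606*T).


a = 331.3 + 0.606*(-3) = 329.482 m/s
M = v/a = 957/329.482 = 2.905

2.905


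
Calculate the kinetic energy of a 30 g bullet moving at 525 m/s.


E = 0.5*m*v^2 = 0.5*0.03*525^2 = 4134 J

4134 J


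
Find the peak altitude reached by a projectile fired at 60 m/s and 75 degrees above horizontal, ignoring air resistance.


H = (v0*sin(theta))^2 / (2g) = (60*sin(75°))^2 / (2*9.81) = 171.2 m

171.2 m


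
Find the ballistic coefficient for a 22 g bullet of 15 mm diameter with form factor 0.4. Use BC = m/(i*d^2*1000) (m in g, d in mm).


BC = m/(i*d^2*1000) = 22/(0.4 * 15^2 * 1000) = 0.0002444

0.0002444


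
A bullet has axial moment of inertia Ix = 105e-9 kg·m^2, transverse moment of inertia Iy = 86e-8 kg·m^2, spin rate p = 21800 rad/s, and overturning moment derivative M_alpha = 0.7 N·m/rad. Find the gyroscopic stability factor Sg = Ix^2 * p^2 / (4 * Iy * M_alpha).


Sg = Ix^2 * p^2 / (4 * Iy * M_alpha) = (105e-9)^2 * 21800^2 / (4 * 86e-8 * 0.7) = 2.176

2.176


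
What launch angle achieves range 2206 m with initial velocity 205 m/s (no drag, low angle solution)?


sin(2*theta) = R*g/v0^2 = 2206*9.81/205^2 = 0.514952, theta = arcsin(0.514952)/2 = 15.5°

15.5 degrees


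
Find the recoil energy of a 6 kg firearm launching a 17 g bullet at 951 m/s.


v_r = m_p*v_p/m_gun = 0.017*951/6 = 2.6945 m/s, E_r = 0.5*m_gun*v_r^2 = 0.5*6*2.6945^2 = 21.78 J

21.78 J


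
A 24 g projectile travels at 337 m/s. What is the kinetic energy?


E = 0.5*m*v^2 = 0.5*0.024*337^2 = 1363 J

1363 J


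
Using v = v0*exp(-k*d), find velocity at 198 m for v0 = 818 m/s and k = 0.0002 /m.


v = v0*exp(-k*d) = 818*exp(-0.0002*198) = 786.2 m/s

786.2 m/s


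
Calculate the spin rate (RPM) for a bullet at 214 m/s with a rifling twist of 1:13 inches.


twist_m = 13*0.0254 = 0.3302 m
spin = v/twist = 214/0.3302 = 648.0921 rev/s
RPM = spin*60 = 648.0921*60 ≈ 38886 RPM

38886 RPM


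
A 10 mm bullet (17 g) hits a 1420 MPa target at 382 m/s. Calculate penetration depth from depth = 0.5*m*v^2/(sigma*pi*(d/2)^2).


A = pi*(d/2)^2 = pi*(10/2)^2 = 78.5398 mm^2
E = 0.5*m*v^2 = 0.5*0.017*382^2 = 1240.35 J
depth = E/(sigma*A) = 1240.35 J / (1420 MPa * 78.5398 mm^2) = 1240.35/(1420 * 78.5398) m = 0.0111216 m ≈ 11.12 mm

11.12 mm


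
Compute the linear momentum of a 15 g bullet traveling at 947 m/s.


p = m*v = 0.015*947 = 14.21 kg·m/s

14.21 kg·m/s


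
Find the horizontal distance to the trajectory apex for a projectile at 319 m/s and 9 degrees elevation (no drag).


R = v0^2*sin(2*theta)/g = 319^2*sin(2*9°)/9.81 = 3205.49 m
apex_dist = R/2 = 3205.49/2 = 1603 m

1603 m


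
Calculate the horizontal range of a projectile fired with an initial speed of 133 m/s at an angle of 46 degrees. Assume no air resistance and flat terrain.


R = v0^2 * sin(2*theta) / g = 133^2 * sin(2*46°) / 9.81 = 1802 m

1802 m


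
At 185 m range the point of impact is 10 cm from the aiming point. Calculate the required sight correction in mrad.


1 mrad subtends 1 cm per 10 m of range, so adj = error_cm / (dist_m / 10) = 10 / (185/10) = 0.5405 mrad

0.5405 mrad


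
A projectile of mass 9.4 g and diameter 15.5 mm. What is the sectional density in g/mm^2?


SD = m/d^2 = 9.4/15.5^2 = 0.03913 g/mm^2

0.03913 g/mm^2


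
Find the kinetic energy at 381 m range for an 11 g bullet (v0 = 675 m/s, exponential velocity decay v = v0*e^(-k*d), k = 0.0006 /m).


v = v0*exp(-k*d) = 675*exp(-0.0006*381) = 537.062 m/s
E = 0.5*m*v^2 = 0.5*0.011*537.062^2 = 1586 J

1586 J


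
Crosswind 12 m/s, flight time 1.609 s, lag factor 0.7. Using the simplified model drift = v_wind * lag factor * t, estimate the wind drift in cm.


drift = v_wind * lag * t = 12 * 0.7 * 1.609 = 13.5156 m ≈ 1352 cm

1352 cm


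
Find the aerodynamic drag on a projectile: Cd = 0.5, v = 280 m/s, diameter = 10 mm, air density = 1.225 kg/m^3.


A = pi*(d/2)^2 = pi*(10/2000)^2 = 7.85398e-05 m^2
Fd = 0.5*Cd*rho*A*v^2 = 0.5*0.5*1.225*7.85398e-05*280^2 = 1.886 N

1.886 N


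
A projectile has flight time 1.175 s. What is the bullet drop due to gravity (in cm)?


drop = 0.5*g*t^2 = 0.5*9.81*1.175^2 = 6.77197 m ≈ 677.2 cm

677.2 cm


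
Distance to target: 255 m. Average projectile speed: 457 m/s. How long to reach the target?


t = d/v = 255/457 = 0.558 s

0.558 s


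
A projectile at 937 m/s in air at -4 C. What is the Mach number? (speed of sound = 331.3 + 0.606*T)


a = 331.3 + 0.606*(-4) = 328.876 m/s
M = v/a = 937/328.876 = 2.849

2.849


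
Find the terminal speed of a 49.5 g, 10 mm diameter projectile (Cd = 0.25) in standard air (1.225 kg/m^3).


A = pi*(d/2)^2 = pi*(10/2000)^2 = 7.85398e-05 m^2
vt = sqrt(2mg/(Cd*rho*A)) = sqrt(2*0.0495*9.81/(0.25 * 1.225 * 7.85398e-05)) = 200.9 m/s

200.9 m/s


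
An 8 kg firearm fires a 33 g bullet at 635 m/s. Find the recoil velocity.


v_recoil = m_p * v_p / m_gun = 0.033 * 635 / 8 = 2.619 m/s

2.619 m/s


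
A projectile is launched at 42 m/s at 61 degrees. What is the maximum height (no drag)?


H = (v0*sin(theta))^2 / (2g) = (42*sin(61°))^2 / (2*9.81) = 68.78 m

68.78 m


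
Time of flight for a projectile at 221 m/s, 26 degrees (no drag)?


T = 2*v0*sin(theta)/g = 2*221*sin(26°)/9.81 = 19.75 s

19.75 s
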